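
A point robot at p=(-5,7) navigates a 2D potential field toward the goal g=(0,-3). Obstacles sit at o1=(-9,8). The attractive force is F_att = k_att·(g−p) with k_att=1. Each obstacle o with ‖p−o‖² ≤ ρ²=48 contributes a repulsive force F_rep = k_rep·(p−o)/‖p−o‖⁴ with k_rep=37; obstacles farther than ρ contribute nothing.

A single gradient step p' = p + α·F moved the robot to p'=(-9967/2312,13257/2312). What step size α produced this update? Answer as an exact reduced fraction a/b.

F_att = 1·(g−p) = 1·(5,-10) = (5.0000,-10.0000)
o1: d²=17 ≤ ρ²=48; F_rep = 37·(4,-1)/17² = (0.5121,-0.1280)
F = F_att + ΣF_rep = (5.5121,-10.1280)
Δp = p'−p = (0.6890,-1.2660); α = Δx/Fx = (1593/2312) / (1593/289) = 1/8
check: Δy/Fy = (-2927/2312) / (-2927/289) = 1/8 ✓

α = 1/8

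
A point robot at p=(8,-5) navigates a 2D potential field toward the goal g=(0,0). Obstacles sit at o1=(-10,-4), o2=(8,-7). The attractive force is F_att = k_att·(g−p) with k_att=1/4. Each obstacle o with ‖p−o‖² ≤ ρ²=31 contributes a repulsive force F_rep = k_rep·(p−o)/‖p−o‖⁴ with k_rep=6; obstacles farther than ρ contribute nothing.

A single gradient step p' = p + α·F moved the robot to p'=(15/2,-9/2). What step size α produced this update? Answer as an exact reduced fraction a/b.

F_att = 1/4·(g−p) = 1/4·(-8,5) = (-2.0000,1.2500)
o1: d²=325 > ρ²=31 → inactive
o2: d²=4 ≤ ρ²=31; F_rep = 6·(0,2)/4² = (0.0000,0.7500)
F = F_att + ΣF_rep = (-2.0000,2.0000)
Δp = p'−p = (-0.5000,0.5000); α = Δx/Fx = (-1/2) / (-2) = 1/4
check: Δy/Fy = (1/2) / (2) = 1/4 ✓

α = 1/4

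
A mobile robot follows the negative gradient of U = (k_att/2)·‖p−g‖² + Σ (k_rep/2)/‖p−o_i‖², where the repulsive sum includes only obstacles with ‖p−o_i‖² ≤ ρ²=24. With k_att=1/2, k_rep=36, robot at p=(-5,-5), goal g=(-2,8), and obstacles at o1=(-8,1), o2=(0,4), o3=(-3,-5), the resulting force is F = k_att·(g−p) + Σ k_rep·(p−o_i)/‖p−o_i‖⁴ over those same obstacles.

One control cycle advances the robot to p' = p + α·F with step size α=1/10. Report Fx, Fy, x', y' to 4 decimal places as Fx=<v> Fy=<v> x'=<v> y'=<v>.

Fx=-3.0000 Fy=6.5000 x'=-5.3000 y'=-4.3500

F_att = 1/2·(g−p) = 1/2·(3,13) = (1.5000,6.5000)
o1: d²=45 > ρ²=24 → inactive
o2: d²=106 > ρ²=24 → inactive
o3: d²=4 ≤ ρ²=24; F_rep = 36·(-2,0)/4² = (-4.5000,0.0000)
F = F_att + ΣF_rep = (-3.0000,6.5000)
p' = p + 1/10·F = (-5.3000,-4.3500)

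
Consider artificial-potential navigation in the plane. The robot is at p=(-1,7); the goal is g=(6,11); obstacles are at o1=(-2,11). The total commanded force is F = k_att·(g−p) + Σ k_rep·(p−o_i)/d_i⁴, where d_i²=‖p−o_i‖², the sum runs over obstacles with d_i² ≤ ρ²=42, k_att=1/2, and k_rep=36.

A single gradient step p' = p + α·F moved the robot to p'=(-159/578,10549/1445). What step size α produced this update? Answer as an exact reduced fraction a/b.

F_att = 1/2·(g−p) = 1/2·(7,4) = (3.5000,2.0000)
o1: d²=17 ≤ ρ²=42; F_rep = 36·(1,-4)/17² = (0.1246,-0.4983)
F = F_att + ΣF_rep = (3.6246,1.5017)
Δp = p'−p = (0.7249,0.3003); α = Δx/Fx = (419/578) / (2095/578) = 1/5
check: Δy/Fy = (434/1445) / (434/289) = 1/5 ✓

α = 1/5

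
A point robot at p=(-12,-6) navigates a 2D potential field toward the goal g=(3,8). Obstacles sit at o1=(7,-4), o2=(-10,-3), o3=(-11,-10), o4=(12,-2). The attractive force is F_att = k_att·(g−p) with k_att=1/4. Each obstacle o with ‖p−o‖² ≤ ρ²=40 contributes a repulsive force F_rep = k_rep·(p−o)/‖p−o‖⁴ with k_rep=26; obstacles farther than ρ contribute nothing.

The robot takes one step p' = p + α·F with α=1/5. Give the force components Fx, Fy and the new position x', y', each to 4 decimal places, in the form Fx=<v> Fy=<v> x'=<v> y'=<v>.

Fx=3.3523 Fy=3.3983 x'=-11.3295 y'=-5.3203

F_att = 1/4·(g−p) = 1/4·(15,14) = (3.7500,3.5000)
o1: d²=365 > ρ²=40 → inactive
o2: d²=13 ≤ ρ²=40; F_rep = 26·(-2,-3)/13² = (-0.3077,-0.4615)
o3: d²=17 ≤ ρ²=40; F_rep = 26·(-1,4)/17² = (-0.0900,0.3599)
o4: d²=592 > ρ²=40 → inactive
F = F_att + ΣF_rep = (3.3523,3.3983)
p' = p + 1/5·F = (-11.3295,-5.3203)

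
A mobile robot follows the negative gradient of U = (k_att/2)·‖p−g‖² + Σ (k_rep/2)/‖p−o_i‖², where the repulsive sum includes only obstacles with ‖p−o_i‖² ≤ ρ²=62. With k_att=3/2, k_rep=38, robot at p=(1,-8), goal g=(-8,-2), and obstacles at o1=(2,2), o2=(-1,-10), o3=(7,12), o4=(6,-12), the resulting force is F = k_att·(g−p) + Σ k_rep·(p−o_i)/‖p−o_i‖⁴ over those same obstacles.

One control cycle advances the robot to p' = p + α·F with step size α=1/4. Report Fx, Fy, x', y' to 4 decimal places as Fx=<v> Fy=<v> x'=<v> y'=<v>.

Fx=-12.4255 Fy=10.2779 x'=-2.1064 y'=-5.4305

F_att = 3/2·(g−p) = 3/2·(-9,6) = (-13.5000,9.0000)
o1: d²=101 > ρ²=62 → inactive
o2: d²=8 ≤ ρ²=62; F_rep = 38·(2,2)/8² = (1.1875,1.1875)
o3: d²=436 > ρ²=62 → inactive
o4: d²=41 ≤ ρ²=62; F_rep = 38·(-5,4)/41² = (-0.1130,0.0904)
F = F_att + ΣF_rep = (-12.4255,10.2779)
p' = p + 1/4·F = (-2.1064,-5.4305)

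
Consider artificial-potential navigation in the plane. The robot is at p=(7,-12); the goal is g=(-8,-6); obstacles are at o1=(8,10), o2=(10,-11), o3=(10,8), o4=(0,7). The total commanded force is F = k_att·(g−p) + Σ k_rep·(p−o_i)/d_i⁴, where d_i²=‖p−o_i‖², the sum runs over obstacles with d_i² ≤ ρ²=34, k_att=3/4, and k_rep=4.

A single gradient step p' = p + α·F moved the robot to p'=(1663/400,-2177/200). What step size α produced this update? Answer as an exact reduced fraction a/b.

α = 1/4

F_att = 3/4·(g−p) = 3/4·(-15,6) = (-11.2500,4.5000)
o1: d²=485 > ρ²=34 → inactive
o2: d²=10 ≤ ρ²=34; F_rep = 4·(-3,-1)/10² = (-0.1200,-0.0400)
o3: d²=409 > ρ²=34 → inactive
o4: d²=410 > ρ²=34 → inactive
F = F_att + ΣF_rep = (-11.3700,4.4600)
Δp = p'−p = (-2.8425,1.1150); α = Δx/Fx = (-1137/400) / (-1137/100) = 1/4
check: Δy/Fy = (223/200) / (223/50) = 1/4 ✓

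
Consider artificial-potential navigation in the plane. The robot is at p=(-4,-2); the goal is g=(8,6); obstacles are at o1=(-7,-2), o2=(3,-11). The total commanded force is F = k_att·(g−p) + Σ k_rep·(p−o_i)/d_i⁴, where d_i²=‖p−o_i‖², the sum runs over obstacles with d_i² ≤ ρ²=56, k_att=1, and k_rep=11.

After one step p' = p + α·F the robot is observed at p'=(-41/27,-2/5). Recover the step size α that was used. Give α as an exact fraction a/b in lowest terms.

F_att = 1·(g−p) = 1·(12,8) = (12.0000,8.0000)
o1: d²=9 ≤ ρ²=56; F_rep = 11·(3,0)/9² = (0.4074,0.0000)
o2: d²=130 > ρ²=56 → inactive
F = F_att + ΣF_rep = (12.4074,8.0000)
Δp = p'−p = (2.4815,1.6000); α = Δx/Fx = (67/27) / (335/27) = 1/5
check: Δy/Fy = (8/5) / (8) = 1/5 ✓

α = 1/5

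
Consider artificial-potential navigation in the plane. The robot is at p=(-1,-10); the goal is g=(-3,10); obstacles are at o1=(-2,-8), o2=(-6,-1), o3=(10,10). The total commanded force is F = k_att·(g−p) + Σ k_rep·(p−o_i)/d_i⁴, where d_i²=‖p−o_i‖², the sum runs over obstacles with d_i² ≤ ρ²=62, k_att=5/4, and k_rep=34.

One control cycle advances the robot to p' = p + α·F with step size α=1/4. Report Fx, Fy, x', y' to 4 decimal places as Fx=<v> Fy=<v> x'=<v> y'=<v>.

Fx=-1.1400 Fy=22.2800 x'=-1.2850 y'=-4.4300

F_att = 5/4·(g−p) = 5/4·(-2,20) = (-2.5000,25.0000)
o1: d²=5 ≤ ρ²=62; F_rep = 34·(1,-2)/5² = (1.3600,-2.7200)
o2: d²=106 > ρ²=62 → inactive
o3: d²=521 > ρ²=62 → inactive
F = F_att + ΣF_rep = (-1.1400,22.2800)
p' = p + 1/4·F = (-1.2850,-4.4300)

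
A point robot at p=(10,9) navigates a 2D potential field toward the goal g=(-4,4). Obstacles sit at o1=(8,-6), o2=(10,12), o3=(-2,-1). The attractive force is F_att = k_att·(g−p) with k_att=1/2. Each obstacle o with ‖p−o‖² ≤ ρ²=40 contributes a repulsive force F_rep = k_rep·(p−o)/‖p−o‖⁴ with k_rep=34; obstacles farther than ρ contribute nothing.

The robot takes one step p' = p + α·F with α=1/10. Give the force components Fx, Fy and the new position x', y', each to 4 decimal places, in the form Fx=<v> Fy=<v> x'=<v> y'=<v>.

F_att = 1/2·(g−p) = 1/2·(-14,-5) = (-7.0000,-2.5000)
o1: d²=229 > ρ²=40 → inactive
o2: d²=9 ≤ ρ²=40; F_rep = 34·(0,-3)/9² = (0.0000,-1.2593)
o3: d²=244 > ρ²=40 → inactive
F = F_att + ΣF_rep = (-7.0000,-3.7593)
p' = p + 1/10·F = (9.3000,8.6241)

Fx=-7.0000 Fy=-3.7593 x'=9.3000 y'=8.6241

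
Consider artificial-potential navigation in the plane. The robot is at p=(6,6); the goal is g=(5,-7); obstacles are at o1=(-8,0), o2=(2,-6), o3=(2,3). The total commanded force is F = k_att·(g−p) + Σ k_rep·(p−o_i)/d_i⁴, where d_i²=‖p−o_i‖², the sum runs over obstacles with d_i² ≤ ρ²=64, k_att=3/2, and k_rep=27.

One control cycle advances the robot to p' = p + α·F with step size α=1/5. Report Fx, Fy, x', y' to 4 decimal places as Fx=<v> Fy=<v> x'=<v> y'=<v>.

Fx=-1.3272 Fy=-19.3704 x'=5.7346 y'=2.1259

F_att = 3/2·(g−p) = 3/2·(-1,-13) = (-1.5000,-19.5000)
o1: d²=232 > ρ²=64 → inactive
o2: d²=160 > ρ²=64 → inactive
o3: d²=25 ≤ ρ²=64; F_rep = 27·(4,3)/25² = (0.1728,0.1296)
F = F_att + ΣF_rep = (-1.3272,-19.3704)
p' = p + 1/5·F = (5.7346,2.1259)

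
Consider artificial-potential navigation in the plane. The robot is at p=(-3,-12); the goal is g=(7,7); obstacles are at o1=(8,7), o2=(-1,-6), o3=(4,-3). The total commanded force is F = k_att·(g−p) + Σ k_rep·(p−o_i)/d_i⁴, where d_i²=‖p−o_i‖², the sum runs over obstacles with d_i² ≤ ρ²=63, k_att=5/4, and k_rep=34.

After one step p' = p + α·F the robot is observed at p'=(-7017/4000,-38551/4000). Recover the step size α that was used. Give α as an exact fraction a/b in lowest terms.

F_att = 5/4·(g−p) = 5/4·(10,19) = (12.5000,23.7500)
o1: d²=482 > ρ²=63 → inactive
o2: d²=40 ≤ ρ²=63; F_rep = 34·(-2,-6)/40² = (-0.0425,-0.1275)
o3: d²=130 > ρ²=63 → inactive
F = F_att + ΣF_rep = (12.4575,23.6225)
Δp = p'−p = (1.2457,2.3622); α = Δx/Fx = (4983/4000) / (4983/400) = 1/10
check: Δy/Fy = (9449/4000) / (9449/400) = 1/10 ✓

α = 1/10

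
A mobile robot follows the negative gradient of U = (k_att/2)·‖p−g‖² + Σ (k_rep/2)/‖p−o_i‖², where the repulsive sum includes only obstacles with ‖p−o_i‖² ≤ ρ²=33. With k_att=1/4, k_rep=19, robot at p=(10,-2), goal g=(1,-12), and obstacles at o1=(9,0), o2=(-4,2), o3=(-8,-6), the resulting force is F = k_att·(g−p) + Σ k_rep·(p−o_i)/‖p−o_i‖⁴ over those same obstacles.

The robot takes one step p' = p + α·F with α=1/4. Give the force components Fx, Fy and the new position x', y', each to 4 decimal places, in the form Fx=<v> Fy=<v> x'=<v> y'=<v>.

Fx=-1.4900 Fy=-4.0200 x'=9.6275 y'=-3.0050

F_att = 1/4·(g−p) = 1/4·(-9,-10) = (-2.2500,-2.5000)
o1: d²=5 ≤ ρ²=33; F_rep = 19·(1,-2)/5² = (0.7600,-1.5200)
o2: d²=212 > ρ²=33 → inactive
o3: d²=340 > ρ²=33 → inactive
F = F_att + ΣF_rep = (-1.4900,-4.0200)
p' = p + 1/4·F = (9.6275,-3.0050)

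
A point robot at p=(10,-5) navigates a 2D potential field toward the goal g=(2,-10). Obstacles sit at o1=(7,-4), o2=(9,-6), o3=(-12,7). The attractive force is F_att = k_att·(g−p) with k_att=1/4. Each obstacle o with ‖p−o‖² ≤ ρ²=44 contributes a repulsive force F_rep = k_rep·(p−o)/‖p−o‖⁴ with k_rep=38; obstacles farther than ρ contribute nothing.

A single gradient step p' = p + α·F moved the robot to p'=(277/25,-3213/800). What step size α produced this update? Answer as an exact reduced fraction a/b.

F_att = 1/4·(g−p) = 1/4·(-8,-5) = (-2.0000,-1.2500)
o1: d²=10 ≤ ρ²=44; F_rep = 38·(3,-1)/10² = (1.1400,-0.3800)
o2: d²=2 ≤ ρ²=44; F_rep = 38·(1,1)/2² = (9.5000,9.5000)
o3: d²=628 > ρ²=44 → inactive
F = F_att + ΣF_rep = (8.6400,7.8700)
Δp = p'−p = (1.0800,0.9838); α = Δx/Fx = (27/25) / (216/25) = 1/8
check: Δy/Fy = (787/800) / (787/100) = 1/8 ✓

α = 1/8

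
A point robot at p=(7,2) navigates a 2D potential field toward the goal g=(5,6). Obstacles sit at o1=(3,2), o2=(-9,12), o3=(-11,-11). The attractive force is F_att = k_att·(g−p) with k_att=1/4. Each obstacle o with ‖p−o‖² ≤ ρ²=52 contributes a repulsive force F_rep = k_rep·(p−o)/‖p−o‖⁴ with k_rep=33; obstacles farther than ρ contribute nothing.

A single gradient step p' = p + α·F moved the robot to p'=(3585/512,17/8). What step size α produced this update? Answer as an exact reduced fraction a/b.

F_att = 1/4·(g−p) = 1/4·(-2,4) = (-0.5000,1.0000)
o1: d²=16 ≤ ρ²=52; F_rep = 33·(4,0)/16² = (0.5156,0.0000)
o2: d²=356 > ρ²=52 → inactive
o3: d²=493 > ρ²=52 → inactive
F = F_att + ΣF_rep = (0.0156,1.0000)
Δp = p'−p = (0.0020,0.1250); α = Δx/Fx = (1/512) / (1/64) = 1/8
check: Δy/Fy = (1/8) / (1) = 1/8 ✓

α = 1/8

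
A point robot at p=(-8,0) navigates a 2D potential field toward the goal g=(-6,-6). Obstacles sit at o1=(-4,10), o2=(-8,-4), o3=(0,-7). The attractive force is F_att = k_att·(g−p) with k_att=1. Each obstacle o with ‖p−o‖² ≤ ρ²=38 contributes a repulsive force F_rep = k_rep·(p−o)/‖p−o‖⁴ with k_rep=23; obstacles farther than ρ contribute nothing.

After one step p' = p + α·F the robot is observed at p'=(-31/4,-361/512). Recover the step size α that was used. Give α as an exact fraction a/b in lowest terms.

F_att = 1·(g−p) = 1·(2,-6) = (2.0000,-6.0000)
o1: d²=116 > ρ²=38 → inactive
o2: d²=16 ≤ ρ²=38; F_rep = 23·(0,4)/16² = (0.0000,0.3594)
o3: d²=113 > ρ²=38 → inactive
F = F_att + ΣF_rep = (2.0000,-5.6406)
Δp = p'−p = (0.2500,-0.7051); α = Δx/Fx = (1/4) / (2) = 1/8
check: Δy/Fy = (-361/512) / (-361/64) = 1/8 ✓

α = 1/8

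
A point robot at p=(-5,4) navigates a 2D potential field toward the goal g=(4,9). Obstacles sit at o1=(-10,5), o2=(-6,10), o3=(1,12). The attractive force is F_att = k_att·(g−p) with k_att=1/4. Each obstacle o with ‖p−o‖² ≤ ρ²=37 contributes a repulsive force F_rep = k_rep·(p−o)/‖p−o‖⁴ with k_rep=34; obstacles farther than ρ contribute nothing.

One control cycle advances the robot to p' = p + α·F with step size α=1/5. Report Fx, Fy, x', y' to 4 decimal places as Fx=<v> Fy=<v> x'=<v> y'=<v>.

Fx=2.5263 Fy=1.0507 x'=-4.4947 y'=4.2101

F_att = 1/4·(g−p) = 1/4·(9,5) = (2.2500,1.2500)
o1: d²=26 ≤ ρ²=37; F_rep = 34·(5,-1)/26² = (0.2515,-0.0503)
o2: d²=37 ≤ ρ²=37; F_rep = 34·(1,-6)/37² = (0.0248,-0.1490)
o3: d²=100 > ρ²=37 → inactive
F = F_att + ΣF_rep = (2.5263,1.0507)
p' = p + 1/5·F = (-4.4947,4.2101)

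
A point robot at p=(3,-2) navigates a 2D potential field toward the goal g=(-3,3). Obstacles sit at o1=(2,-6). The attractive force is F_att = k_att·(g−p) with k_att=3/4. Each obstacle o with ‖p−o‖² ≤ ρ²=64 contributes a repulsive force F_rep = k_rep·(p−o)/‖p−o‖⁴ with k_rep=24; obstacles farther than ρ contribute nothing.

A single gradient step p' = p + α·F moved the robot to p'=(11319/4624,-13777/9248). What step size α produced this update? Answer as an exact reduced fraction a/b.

F_att = 3/4·(g−p) = 3/4·(-6,5) = (-4.5000,3.7500)
o1: d²=17 ≤ ρ²=64; F_rep = 24·(1,4)/17² = (0.0830,0.3322)
F = F_att + ΣF_rep = (-4.4170,4.0822)
Δp = p'−p = (-0.5521,0.5103); α = Δx/Fx = (-2553/4624) / (-2553/578) = 1/8
check: Δy/Fy = (4719/9248) / (4719/1156) = 1/8 ✓

α = 1/8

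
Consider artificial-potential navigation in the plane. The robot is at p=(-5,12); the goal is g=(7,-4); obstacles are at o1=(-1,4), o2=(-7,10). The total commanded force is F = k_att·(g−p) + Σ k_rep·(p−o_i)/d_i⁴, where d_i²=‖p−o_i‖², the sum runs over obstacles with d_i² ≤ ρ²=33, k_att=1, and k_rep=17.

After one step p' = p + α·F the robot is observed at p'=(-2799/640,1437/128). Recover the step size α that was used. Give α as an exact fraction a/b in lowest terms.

F_att = 1·(g−p) = 1·(12,-16) = (12.0000,-16.0000)
o1: d²=80 > ρ²=33 → inactive
o2: d²=8 ≤ ρ²=33; F_rep = 17·(2,2)/8² = (0.5312,0.5312)
F = F_att + ΣF_rep = (12.5312,-15.4688)
Δp = p'−p = (0.6266,-0.7734); α = Δx/Fx = (401/640) / (401/32) = 1/20
check: Δy/Fy = (-99/128) / (-495/32) = 1/20 ✓

α = 1/20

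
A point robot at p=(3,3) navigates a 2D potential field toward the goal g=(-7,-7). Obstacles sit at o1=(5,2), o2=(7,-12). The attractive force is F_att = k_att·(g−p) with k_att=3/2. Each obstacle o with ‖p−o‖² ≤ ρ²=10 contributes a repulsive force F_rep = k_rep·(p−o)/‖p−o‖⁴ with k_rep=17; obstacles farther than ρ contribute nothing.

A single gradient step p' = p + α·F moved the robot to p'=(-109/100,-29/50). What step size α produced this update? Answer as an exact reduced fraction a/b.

F_att = 3/2·(g−p) = 3/2·(-10,-10) = (-15.0000,-15.0000)
o1: d²=5 ≤ ρ²=10; F_rep = 17·(-2,1)/5² = (-1.3600,0.6800)
o2: d²=241 > ρ²=10 → inactive
F = F_att + ΣF_rep = (-16.3600,-14.3200)
Δp = p'−p = (-4.0900,-3.5800); α = Δx/Fx = (-409/100) / (-409/25) = 1/4
check: Δy/Fy = (-179/50) / (-358/25) = 1/4 ✓

α = 1/4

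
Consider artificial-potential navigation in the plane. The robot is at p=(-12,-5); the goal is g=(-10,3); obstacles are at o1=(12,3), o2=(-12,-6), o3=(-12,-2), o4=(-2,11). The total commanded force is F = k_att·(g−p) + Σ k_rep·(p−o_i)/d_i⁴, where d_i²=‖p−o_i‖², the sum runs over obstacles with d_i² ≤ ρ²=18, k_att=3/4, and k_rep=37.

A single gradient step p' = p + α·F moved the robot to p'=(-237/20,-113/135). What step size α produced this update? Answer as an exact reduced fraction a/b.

α = 1/10

F_att = 3/4·(g−p) = 3/4·(2,8) = (1.5000,6.0000)
o1: d²=640 > ρ²=18 → inactive
o2: d²=1 ≤ ρ²=18; F_rep = 37·(0,1)/1² = (0.0000,37.0000)
o3: d²=9 ≤ ρ²=18; F_rep = 37·(0,-3)/9² = (0.0000,-1.3704)
o4: d²=356 > ρ²=18 → inactive
F = F_att + ΣF_rep = (1.5000,41.6296)
Δp = p'−p = (0.1500,4.1630); α = Δx/Fx = (3/20) / (3/2) = 1/10
check: Δy/Fy = (562/135) / (1124/27) = 1/10 ✓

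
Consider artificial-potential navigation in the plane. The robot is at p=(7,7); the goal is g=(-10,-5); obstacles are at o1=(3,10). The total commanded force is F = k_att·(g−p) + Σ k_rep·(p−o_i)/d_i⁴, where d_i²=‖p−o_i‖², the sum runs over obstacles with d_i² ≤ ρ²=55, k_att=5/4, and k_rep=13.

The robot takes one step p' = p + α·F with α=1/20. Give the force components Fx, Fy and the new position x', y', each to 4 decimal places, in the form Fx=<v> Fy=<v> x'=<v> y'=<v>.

Fx=-21.1668 Fy=-15.0624 x'=5.9417 y'=6.2469

F_att = 5/4·(g−p) = 5/4·(-17,-12) = (-21.2500,-15.0000)
o1: d²=25 ≤ ρ²=55; F_rep = 13·(4,-3)/25² = (0.0832,-0.0624)
F = F_att + ΣF_rep = (-21.1668,-15.0624)
p' = p + 1/20·F = (5.9417,6.2469)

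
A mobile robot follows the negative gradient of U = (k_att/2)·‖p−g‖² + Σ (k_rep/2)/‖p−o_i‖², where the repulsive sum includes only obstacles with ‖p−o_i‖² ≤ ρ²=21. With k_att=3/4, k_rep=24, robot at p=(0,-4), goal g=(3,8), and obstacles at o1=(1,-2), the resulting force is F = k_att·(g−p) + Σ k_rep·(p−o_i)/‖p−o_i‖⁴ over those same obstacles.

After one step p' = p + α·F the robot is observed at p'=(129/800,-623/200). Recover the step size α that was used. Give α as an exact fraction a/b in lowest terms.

α = 1/8

F_att = 3/4·(g−p) = 3/4·(3,12) = (2.2500,9.0000)
o1: d²=5 ≤ ρ²=21; F_rep = 24·(-1,-2)/5² = (-0.9600,-1.9200)
F = F_att + ΣF_rep = (1.2900,7.0800)
Δp = p'−p = (0.1613,0.8850); α = Δx/Fx = (129/800) / (129/100) = 1/8
check: Δy/Fy = (177/200) / (177/25) = 1/8 ✓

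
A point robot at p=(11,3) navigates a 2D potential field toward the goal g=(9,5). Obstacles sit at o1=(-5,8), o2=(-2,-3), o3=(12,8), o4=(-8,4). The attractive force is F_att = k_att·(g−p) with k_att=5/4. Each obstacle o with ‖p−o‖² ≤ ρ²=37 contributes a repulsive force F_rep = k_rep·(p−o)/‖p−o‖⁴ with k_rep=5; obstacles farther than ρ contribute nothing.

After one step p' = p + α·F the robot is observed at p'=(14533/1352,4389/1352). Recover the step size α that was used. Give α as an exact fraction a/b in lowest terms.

F_att = 5/4·(g−p) = 5/4·(-2,2) = (-2.5000,2.5000)
o1: d²=281 > ρ²=37 → inactive
o2: d²=205 > ρ²=37 → inactive
o3: d²=26 ≤ ρ²=37; F_rep = 5·(-1,-5)/26² = (-0.0074,-0.0370)
o4: d²=362 > ρ²=37 → inactive
F = F_att + ΣF_rep = (-2.5074,2.4630)
Δp = p'−p = (-0.2507,0.2463); α = Δx/Fx = (-339/1352) / (-1695/676) = 1/10
check: Δy/Fy = (333/1352) / (1665/676) = 1/10 ✓

α = 1/10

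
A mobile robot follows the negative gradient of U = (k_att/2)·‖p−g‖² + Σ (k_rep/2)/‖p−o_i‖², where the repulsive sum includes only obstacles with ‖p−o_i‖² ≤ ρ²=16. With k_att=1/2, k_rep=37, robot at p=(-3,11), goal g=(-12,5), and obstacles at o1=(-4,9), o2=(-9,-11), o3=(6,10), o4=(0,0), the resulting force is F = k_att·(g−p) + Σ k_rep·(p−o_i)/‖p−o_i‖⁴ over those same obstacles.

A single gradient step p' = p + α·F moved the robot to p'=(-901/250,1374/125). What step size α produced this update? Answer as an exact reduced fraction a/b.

α = 1/5

F_att = 1/2·(g−p) = 1/2·(-9,-6) = (-4.5000,-3.0000)
o1: d²=5 ≤ ρ²=16; F_rep = 37·(1,2)/5² = (1.4800,2.9600)
o2: d²=520 > ρ²=16 → inactive
o3: d²=82 > ρ²=16 → inactive
o4: d²=130 > ρ²=16 → inactive
F = F_att + ΣF_rep = (-3.0200,-0.0400)
Δp = p'−p = (-0.6040,-0.0080); α = Δx/Fx = (-151/250) / (-151/50) = 1/5
check: Δy/Fy = (-1/125) / (-1/25) = 1/5 ✓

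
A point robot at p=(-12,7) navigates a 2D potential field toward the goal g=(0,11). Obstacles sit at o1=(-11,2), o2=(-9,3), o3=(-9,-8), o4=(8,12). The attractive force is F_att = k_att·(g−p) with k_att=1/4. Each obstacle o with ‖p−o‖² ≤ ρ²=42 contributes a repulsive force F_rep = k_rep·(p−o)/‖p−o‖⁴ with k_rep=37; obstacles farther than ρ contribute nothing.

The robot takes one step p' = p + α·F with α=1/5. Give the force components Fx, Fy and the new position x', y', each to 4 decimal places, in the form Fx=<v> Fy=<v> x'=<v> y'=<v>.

Fx=2.7677 Fy=1.5105 x'=-11.4465 y'=7.3021

F_att = 1/4·(g−p) = 1/4·(12,4) = (3.0000,1.0000)
o1: d²=26 ≤ ρ²=42; F_rep = 37·(-1,5)/26² = (-0.0547,0.2737)
o2: d²=25 ≤ ρ²=42; F_rep = 37·(-3,4)/25² = (-0.1776,0.2368)
o3: d²=234 > ρ²=42 → inactive
o4: d²=425 > ρ²=42 → inactive
F = F_att + ΣF_rep = (2.7677,1.5105)
p' = p + 1/5·F = (-11.4465,7.3021)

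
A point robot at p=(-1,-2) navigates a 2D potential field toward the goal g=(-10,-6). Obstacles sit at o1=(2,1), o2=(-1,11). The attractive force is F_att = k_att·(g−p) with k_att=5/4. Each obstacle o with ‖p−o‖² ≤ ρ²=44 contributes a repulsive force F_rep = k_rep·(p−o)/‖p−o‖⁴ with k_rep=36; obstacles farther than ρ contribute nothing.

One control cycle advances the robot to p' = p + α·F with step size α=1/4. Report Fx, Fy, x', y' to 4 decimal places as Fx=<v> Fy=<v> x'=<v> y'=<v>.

F_att = 5/4·(g−p) = 5/4·(-9,-4) = (-11.2500,-5.0000)
o1: d²=18 ≤ ρ²=44; F_rep = 36·(-3,-3)/18² = (-0.3333,-0.3333)
o2: d²=169 > ρ²=44 → inactive
F = F_att + ΣF_rep = (-11.5833,-5.3333)
p' = p + 1/4·F = (-3.8958,-3.3333)

Fx=-11.5833 Fy=-5.3333 x'=-3.8958 y'=-3.3333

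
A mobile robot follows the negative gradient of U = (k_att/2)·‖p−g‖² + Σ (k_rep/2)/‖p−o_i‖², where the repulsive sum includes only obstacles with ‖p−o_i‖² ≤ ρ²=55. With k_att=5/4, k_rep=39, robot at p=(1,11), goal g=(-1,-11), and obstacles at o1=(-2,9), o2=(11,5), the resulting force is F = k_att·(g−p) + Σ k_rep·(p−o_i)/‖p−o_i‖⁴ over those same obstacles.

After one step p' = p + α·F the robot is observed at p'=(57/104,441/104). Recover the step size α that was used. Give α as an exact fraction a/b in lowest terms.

α = 1/4

F_att = 5/4·(g−p) = 5/4·(-2,-22) = (-2.5000,-27.5000)
o1: d²=13 ≤ ρ²=55; F_rep = 39·(3,2)/13² = (0.6923,0.4615)
o2: d²=136 > ρ²=55 → inactive
F = F_att + ΣF_rep = (-1.8077,-27.0385)
Δp = p'−p = (-0.4519,-6.7596); α = Δx/Fx = (-47/104) / (-47/26) = 1/4
check: Δy/Fy = (-703/104) / (-703/26) = 1/4 ✓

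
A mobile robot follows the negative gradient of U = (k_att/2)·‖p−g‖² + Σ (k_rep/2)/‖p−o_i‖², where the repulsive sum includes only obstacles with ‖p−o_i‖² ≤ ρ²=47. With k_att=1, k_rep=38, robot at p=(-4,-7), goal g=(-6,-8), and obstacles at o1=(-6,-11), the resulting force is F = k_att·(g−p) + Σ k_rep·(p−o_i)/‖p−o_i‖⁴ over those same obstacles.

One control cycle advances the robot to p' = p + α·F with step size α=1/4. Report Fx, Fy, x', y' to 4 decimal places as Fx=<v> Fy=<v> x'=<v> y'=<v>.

Fx=-1.8100 Fy=-0.6200 x'=-4.4525 y'=-7.1550

F_att = 1·(g−p) = 1·(-2,-1) = (-2.0000,-1.0000)
o1: d²=20 ≤ ρ²=47; F_rep = 38·(2,4)/20² = (0.1900,0.3800)
F = F_att + ΣF_rep = (-1.8100,-0.6200)
p' = p + 1/4·F = (-4.4525,-7.1550)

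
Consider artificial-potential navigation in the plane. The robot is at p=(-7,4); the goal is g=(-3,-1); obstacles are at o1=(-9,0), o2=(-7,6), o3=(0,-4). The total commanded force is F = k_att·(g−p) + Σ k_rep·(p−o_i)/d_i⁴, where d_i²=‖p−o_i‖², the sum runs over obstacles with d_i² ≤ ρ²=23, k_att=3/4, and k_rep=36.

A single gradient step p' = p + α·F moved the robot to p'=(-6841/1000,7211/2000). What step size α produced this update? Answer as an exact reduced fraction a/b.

F_att = 3/4·(g−p) = 3/4·(4,-5) = (3.0000,-3.7500)
o1: d²=20 ≤ ρ²=23; F_rep = 36·(2,4)/20² = (0.1800,0.3600)
o2: d²=4 ≤ ρ²=23; F_rep = 36·(0,-2)/4² = (0.0000,-4.5000)
o3: d²=113 > ρ²=23 → inactive
F = F_att + ΣF_rep = (3.1800,-7.8900)
Δp = p'−p = (0.1590,-0.3945); α = Δx/Fx = (159/1000) / (159/50) = 1/20
check: Δy/Fy = (-789/2000) / (-789/100) = 1/20 ✓

α = 1/20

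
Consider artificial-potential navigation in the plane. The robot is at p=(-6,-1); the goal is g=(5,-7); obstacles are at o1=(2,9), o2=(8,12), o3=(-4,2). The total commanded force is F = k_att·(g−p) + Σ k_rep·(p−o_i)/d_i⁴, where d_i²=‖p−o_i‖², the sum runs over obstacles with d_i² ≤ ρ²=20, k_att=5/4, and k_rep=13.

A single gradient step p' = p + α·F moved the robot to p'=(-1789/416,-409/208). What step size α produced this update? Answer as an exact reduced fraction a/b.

α = 1/8

F_att = 5/4·(g−p) = 5/4·(11,-6) = (13.7500,-7.5000)
o1: d²=164 > ρ²=20 → inactive
o2: d²=365 > ρ²=20 → inactive
o3: d²=13 ≤ ρ²=20; F_rep = 13·(-2,-3)/13² = (-0.1538,-0.2308)
F = F_att + ΣF_rep = (13.5962,-7.7308)
Δp = p'−p = (1.6995,-0.9663); α = Δx/Fx = (707/416) / (707/52) = 1/8
check: Δy/Fy = (-201/208) / (-201/26) = 1/8 ✓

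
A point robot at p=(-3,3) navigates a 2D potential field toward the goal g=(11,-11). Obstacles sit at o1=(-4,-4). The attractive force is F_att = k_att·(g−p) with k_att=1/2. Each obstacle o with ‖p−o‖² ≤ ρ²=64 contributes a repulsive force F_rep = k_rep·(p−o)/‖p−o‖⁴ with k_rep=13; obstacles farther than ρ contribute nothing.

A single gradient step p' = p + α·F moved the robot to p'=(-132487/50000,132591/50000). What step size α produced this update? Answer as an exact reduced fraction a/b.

F_att = 1/2·(g−p) = 1/2·(14,-14) = (7.0000,-7.0000)
o1: d²=50 ≤ ρ²=64; F_rep = 13·(1,7)/50² = (0.0052,0.0364)
F = F_att + ΣF_rep = (7.0052,-6.9636)
Δp = p'−p = (0.3503,-0.3482); α = Δx/Fx = (17513/50000) / (17513/2500) = 1/20
check: Δy/Fy = (-17409/50000) / (-17409/2500) = 1/20 ✓

α = 1/20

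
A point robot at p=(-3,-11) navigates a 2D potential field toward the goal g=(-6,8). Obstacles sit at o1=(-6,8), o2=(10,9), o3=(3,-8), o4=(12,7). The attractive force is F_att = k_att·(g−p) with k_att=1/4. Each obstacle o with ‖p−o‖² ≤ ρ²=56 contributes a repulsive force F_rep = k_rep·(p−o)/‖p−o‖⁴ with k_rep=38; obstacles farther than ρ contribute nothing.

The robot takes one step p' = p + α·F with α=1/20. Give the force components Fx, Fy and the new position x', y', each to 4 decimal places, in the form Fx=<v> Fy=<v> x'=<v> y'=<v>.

F_att = 1/4·(g−p) = 1/4·(-3,19) = (-0.7500,4.7500)
o1: d²=370 > ρ²=56 → inactive
o2: d²=569 > ρ²=56 → inactive
o3: d²=45 ≤ ρ²=56; F_rep = 38·(-6,-3)/45² = (-0.1126,-0.0563)
o4: d²=549 > ρ²=56 → inactive
F = F_att + ΣF_rep = (-0.8626,4.6937)
p' = p + 1/20·F = (-3.0431,-10.7653)

Fx=-0.8626 Fy=4.6937 x'=-3.0431 y'=-10.7653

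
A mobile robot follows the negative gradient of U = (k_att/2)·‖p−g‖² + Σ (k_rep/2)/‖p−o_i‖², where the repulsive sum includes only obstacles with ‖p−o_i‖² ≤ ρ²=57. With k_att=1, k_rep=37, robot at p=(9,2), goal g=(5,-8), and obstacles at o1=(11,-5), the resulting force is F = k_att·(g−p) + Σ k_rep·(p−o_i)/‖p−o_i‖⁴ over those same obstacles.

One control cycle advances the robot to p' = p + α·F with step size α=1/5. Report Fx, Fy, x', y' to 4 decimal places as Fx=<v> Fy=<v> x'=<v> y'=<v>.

F_att = 1·(g−p) = 1·(-4,-10) = (-4.0000,-10.0000)
o1: d²=53 ≤ ρ²=57; F_rep = 37·(-2,7)/53² = (-0.0263,0.0922)
F = F_att + ΣF_rep = (-4.0263,-9.9078)
p' = p + 1/5·F = (8.1947,0.0184)

Fx=-4.0263 Fy=-9.9078 x'=8.1947 y'=0.0184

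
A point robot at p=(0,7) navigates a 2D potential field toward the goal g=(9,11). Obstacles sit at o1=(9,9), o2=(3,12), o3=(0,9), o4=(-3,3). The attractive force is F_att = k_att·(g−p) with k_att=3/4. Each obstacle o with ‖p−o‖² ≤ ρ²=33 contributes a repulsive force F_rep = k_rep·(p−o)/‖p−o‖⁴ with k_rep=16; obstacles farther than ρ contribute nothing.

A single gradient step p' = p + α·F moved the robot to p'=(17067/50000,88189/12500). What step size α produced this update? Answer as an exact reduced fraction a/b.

α = 1/20

F_att = 3/4·(g−p) = 3/4·(9,4) = (6.7500,3.0000)
o1: d²=85 > ρ²=33 → inactive
o2: d²=34 > ρ²=33 → inactive
o3: d²=4 ≤ ρ²=33; F_rep = 16·(0,-2)/4² = (0.0000,-2.0000)
o4: d²=25 ≤ ρ²=33; F_rep = 16·(3,4)/25² = (0.0768,0.1024)
F = F_att + ΣF_rep = (6.8268,1.1024)
Δp = p'−p = (0.3413,0.0551); α = Δx/Fx = (17067/50000) / (17067/2500) = 1/20
check: Δy/Fy = (689/12500) / (689/625) = 1/20 ✓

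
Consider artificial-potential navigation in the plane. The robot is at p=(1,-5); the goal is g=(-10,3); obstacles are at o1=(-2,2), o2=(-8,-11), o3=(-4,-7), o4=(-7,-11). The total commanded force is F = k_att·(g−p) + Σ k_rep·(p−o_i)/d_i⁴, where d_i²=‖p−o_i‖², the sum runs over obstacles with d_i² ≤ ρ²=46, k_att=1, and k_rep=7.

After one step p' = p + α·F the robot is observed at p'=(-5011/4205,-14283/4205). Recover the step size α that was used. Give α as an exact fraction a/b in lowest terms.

F_att = 1·(g−p) = 1·(-11,8) = (-11.0000,8.0000)
o1: d²=58 > ρ²=46 → inactive
o2: d²=117 > ρ²=46 → inactive
o3: d²=29 ≤ ρ²=46; F_rep = 7·(5,2)/29² = (0.0416,0.0166)
o4: d²=100 > ρ²=46 → inactive
F = F_att + ΣF_rep = (-10.9584,8.0166)
Δp = p'−p = (-2.1917,1.6033); α = Δx/Fx = (-9216/4205) / (-9216/841) = 1/5
check: Δy/Fy = (6742/4205) / (6742/841) = 1/5 ✓

α = 1/5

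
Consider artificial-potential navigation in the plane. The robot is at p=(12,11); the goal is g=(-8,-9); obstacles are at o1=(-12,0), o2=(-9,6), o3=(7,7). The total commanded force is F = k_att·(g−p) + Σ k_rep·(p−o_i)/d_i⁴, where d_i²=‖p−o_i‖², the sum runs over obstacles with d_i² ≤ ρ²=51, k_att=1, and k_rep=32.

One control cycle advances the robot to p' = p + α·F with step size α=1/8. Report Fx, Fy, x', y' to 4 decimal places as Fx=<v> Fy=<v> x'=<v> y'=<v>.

F_att = 1·(g−p) = 1·(-20,-20) = (-20.0000,-20.0000)
o1: d²=697 > ρ²=51 → inactive
o2: d²=466 > ρ²=51 → inactive
o3: d²=41 ≤ ρ²=51; F_rep = 32·(5,4)/41² = (0.0952,0.0761)
F = F_att + ΣF_rep = (-19.9048,-19.9239)
p' = p + 1/8·F = (9.5119,8.5095)

Fx=-19.9048 Fy=-19.9239 x'=9.5119 y'=8.5095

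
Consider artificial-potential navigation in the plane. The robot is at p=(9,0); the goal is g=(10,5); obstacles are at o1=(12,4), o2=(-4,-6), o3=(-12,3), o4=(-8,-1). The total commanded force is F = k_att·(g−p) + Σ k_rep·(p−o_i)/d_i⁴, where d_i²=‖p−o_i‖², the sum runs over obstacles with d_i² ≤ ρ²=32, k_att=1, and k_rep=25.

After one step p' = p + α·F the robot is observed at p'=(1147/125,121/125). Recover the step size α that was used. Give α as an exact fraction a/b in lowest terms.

F_att = 1·(g−p) = 1·(1,5) = (1.0000,5.0000)
o1: d²=25 ≤ ρ²=32; F_rep = 25·(-3,-4)/25² = (-0.1200,-0.1600)
o2: d²=205 > ρ²=32 → inactive
o3: d²=450 > ρ²=32 → inactive
o4: d²=290 > ρ²=32 → inactive
F = F_att + ΣF_rep = (0.8800,4.8400)
Δp = p'−p = (0.1760,0.9680); α = Δx/Fx = (22/125) / (22/25) = 1/5
check: Δy/Fy = (121/125) / (121/25) = 1/5 ✓

α = 1/5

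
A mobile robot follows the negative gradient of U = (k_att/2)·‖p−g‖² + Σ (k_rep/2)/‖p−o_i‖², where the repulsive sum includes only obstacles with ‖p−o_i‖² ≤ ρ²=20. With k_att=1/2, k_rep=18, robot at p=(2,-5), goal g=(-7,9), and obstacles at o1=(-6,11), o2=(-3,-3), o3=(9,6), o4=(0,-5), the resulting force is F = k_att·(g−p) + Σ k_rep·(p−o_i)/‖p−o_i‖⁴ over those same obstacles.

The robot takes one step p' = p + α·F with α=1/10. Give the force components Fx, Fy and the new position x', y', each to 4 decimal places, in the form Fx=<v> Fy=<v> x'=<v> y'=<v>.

F_att = 1/2·(g−p) = 1/2·(-9,14) = (-4.5000,7.0000)
o1: d²=320 > ρ²=20 → inactive
o2: d²=29 > ρ²=20 → inactive
o3: d²=170 > ρ²=20 → inactive
o4: d²=4 ≤ ρ²=20; F_rep = 18·(2,0)/4² = (2.2500,0.0000)
F = F_att + ΣF_rep = (-2.2500,7.0000)
p' = p + 1/10·F = (1.7750,-4.3000)

Fx=-2.2500 Fy=7.0000 x'=1.7750 y'=-4.3000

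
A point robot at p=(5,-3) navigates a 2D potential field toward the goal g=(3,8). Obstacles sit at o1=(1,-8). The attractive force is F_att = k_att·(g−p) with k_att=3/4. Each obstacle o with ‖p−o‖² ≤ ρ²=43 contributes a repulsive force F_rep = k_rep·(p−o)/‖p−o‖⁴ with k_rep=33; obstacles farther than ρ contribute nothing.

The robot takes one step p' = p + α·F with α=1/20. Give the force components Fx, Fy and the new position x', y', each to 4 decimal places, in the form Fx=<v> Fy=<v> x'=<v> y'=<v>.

Fx=-1.4215 Fy=8.3482 x'=4.9289 y'=-2.5826

F_att = 3/4·(g−p) = 3/4·(-2,11) = (-1.5000,8.2500)
o1: d²=41 ≤ ρ²=43; F_rep = 33·(4,5)/41² = (0.0785,0.0982)
F = F_att + ΣF_rep = (-1.4215,8.3482)
p' = p + 1/20·F = (4.9289,-2.5826)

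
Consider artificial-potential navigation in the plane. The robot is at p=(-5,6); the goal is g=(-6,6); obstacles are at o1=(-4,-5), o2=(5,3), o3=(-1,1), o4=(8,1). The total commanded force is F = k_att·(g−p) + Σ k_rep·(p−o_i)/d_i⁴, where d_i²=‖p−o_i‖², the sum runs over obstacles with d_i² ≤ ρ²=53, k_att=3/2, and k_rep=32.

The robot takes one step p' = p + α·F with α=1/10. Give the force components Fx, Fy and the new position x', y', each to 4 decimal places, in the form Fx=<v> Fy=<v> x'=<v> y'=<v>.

Fx=-1.5761 Fy=0.0952 x'=-5.1576 y'=6.0095

F_att = 3/2·(g−p) = 3/2·(-1,0) = (-1.5000,0.0000)
o1: d²=122 > ρ²=53 → inactive
o2: d²=109 > ρ²=53 → inactive
o3: d²=41 ≤ ρ²=53; F_rep = 32·(-4,5)/41² = (-0.0761,0.0952)
o4: d²=194 > ρ²=53 → inactive
F = F_att + ΣF_rep = (-1.5761,0.0952)
p' = p + 1/10·F = (-5.1576,6.0095)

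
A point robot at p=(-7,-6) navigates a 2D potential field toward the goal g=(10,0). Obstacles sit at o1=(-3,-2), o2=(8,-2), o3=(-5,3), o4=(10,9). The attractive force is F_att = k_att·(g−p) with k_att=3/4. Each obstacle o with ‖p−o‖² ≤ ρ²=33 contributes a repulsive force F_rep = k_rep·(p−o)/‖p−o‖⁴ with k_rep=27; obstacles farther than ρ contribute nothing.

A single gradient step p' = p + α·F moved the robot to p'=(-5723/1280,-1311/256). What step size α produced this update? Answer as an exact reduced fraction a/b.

α = 1/5

F_att = 3/4·(g−p) = 3/4·(17,6) = (12.7500,4.5000)
o1: d²=32 ≤ ρ²=33; F_rep = 27·(-4,-4)/32² = (-0.1055,-0.1055)
o2: d²=241 > ρ²=33 → inactive
o3: d²=85 > ρ²=33 → inactive
o4: d²=514 > ρ²=33 → inactive
F = F_att + ΣF_rep = (12.6445,4.3945)
Δp = p'−p = (2.5289,0.8789); α = Δx/Fx = (3237/1280) / (3237/256) = 1/5
check: Δy/Fy = (225/256) / (1125/256) = 1/5 ✓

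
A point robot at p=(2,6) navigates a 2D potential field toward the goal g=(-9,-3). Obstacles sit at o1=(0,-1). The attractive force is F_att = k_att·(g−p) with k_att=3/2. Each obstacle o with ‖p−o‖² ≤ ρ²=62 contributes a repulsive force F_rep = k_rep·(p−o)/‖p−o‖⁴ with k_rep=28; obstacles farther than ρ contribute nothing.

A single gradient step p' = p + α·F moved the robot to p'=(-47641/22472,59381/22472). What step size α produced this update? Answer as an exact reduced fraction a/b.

F_att = 3/2·(g−p) = 3/2·(-11,-9) = (-16.5000,-13.5000)
o1: d²=53 ≤ ρ²=62; F_rep = 28·(2,7)/53² = (0.0199,0.0698)
F = F_att + ΣF_rep = (-16.4801,-13.4302)
Δp = p'−p = (-4.1200,-3.3576); α = Δx/Fx = (-92585/22472) / (-92585/5618) = 1/4
check: Δy/Fy = (-75451/22472) / (-75451/5618) = 1/4 ✓

α = 1/4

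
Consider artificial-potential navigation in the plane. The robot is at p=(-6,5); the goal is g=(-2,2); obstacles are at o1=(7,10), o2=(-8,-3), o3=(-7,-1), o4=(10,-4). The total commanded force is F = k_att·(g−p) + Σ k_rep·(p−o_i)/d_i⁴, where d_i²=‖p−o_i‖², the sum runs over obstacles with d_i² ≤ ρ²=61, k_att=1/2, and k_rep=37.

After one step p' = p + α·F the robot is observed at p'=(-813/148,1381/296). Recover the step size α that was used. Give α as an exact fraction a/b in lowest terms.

F_att = 1/2·(g−p) = 1/2·(4,-3) = (2.0000,-1.5000)
o1: d²=194 > ρ²=61 → inactive
o2: d²=68 > ρ²=61 → inactive
o3: d²=37 ≤ ρ²=61; F_rep = 37·(1,6)/37² = (0.0270,0.1622)
o4: d²=337 > ρ²=61 → inactive
F = F_att + ΣF_rep = (2.0270,-1.3378)
Δp = p'−p = (0.5068,-0.3345); α = Δx/Fx = (75/148) / (75/37) = 1/4
check: Δy/Fy = (-99/296) / (-99/74) = 1/4 ✓

α = 1/4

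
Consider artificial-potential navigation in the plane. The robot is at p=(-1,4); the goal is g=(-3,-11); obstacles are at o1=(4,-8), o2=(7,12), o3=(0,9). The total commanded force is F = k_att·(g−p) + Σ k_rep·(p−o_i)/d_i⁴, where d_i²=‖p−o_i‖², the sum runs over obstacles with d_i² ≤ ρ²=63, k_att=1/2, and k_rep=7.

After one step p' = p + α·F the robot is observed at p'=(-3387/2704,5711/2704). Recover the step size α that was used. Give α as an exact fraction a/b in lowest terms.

α = 1/4

F_att = 1/2·(g−p) = 1/2·(-2,-15) = (-1.0000,-7.5000)
o1: d²=169 > ρ²=63 → inactive
o2: d²=128 > ρ²=63 → inactive
o3: d²=26 ≤ ρ²=63; F_rep = 7·(-1,-5)/26² = (-0.0104,-0.0518)
F = F_att + ΣF_rep = (-1.0104,-7.5518)
Δp = p'−p = (-0.2526,-1.8879); α = Δx/Fx = (-683/2704) / (-683/676) = 1/4
check: Δy/Fy = (-5105/2704) / (-5105/676) = 1/4 ✓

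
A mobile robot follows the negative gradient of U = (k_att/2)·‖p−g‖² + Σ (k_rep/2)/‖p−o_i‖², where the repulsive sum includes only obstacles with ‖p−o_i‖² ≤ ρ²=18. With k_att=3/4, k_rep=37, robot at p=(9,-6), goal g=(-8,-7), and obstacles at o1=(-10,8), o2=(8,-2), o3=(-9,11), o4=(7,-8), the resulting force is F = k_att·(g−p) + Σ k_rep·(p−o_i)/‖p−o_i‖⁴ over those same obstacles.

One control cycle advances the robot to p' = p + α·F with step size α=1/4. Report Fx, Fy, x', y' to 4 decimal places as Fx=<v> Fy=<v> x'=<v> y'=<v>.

F_att = 3/4·(g−p) = 3/4·(-17,-1) = (-12.7500,-0.7500)
o1: d²=557 > ρ²=18 → inactive
o2: d²=17 ≤ ρ²=18; F_rep = 37·(1,-4)/17² = (0.1280,-0.5121)
o3: d²=613 > ρ²=18 → inactive
o4: d²=8 ≤ ρ²=18; F_rep = 37·(2,2)/8² = (1.1562,1.1562)
F = F_att + ΣF_rep = (-11.4657,-0.1059)
p' = p + 1/4·F = (6.1336,-6.0265)

Fx=-11.4657 Fy=-0.1059 x'=6.1336 y'=-6.0265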